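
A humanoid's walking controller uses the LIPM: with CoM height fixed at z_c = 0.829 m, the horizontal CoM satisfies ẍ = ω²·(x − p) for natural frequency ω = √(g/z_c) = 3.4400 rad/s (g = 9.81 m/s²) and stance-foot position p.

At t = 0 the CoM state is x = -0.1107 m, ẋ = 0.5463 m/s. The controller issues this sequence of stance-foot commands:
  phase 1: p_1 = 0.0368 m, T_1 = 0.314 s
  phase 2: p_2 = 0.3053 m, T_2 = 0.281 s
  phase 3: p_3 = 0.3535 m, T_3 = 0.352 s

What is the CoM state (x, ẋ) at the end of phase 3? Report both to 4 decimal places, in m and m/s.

phase 1: p=0.0368, T=0.314, ωT=1.080160, cosh=1.642346, sinh=1.302805; start (x,ẋ)=(-0.110700, 0.546300) → end (x,ẋ)=(0.001450, 0.236170)
phase 2: p=0.3053, T=0.281, ωT=0.966640, cosh=1.504727, sinh=1.124368; start (x,ẋ)=(0.001450, 0.236170) → end (x,ẋ)=(-0.074719, -0.819867)
phase 3: p=0.3535, T=0.352, ωT=1.210880, cosh=1.827186, sinh=1.529251; start (x,ẋ)=(-0.074719, -0.819867) → end (x,ẋ)=(-0.793407, -3.750748)

x = -0.7934, ẋ = -3.7507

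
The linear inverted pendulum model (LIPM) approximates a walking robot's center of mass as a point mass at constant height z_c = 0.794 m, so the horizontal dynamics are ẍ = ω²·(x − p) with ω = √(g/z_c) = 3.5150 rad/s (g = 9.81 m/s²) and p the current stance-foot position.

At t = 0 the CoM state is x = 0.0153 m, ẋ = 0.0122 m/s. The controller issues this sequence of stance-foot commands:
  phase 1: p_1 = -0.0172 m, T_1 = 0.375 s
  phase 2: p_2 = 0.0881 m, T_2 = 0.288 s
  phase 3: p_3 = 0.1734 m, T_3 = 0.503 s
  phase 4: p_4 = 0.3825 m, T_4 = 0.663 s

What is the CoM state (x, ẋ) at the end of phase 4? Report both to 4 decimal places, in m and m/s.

x = -0.8607, ẋ = -4.2914

phase 1: p=-0.0172, T=0.375, ωT=1.318125, cosh=2.002023, sinh=1.734386; start (x,ẋ)=(0.015300, 0.012200) → end (x,ẋ)=(0.053886, 0.222557)
phase 2: p=0.0881, T=0.288, ωT=1.012320, cosh=1.557677, sinh=1.194302; start (x,ẋ)=(0.053886, 0.222557) → end (x,ẋ)=(0.110424, 0.203040)
phase 3: p=0.1734, T=0.503, ωT=1.768045, cosh=3.015027, sinh=2.844360; start (x,ẋ)=(0.110424, 0.203040) → end (x,ẋ)=(0.147826, -0.017463)
phase 4: p=0.3825, T=0.663, ωT=2.330445, cosh=5.189884, sinh=5.092632; start (x,ẋ)=(0.147826, -0.017463) → end (x,ẋ)=(-0.860733, -4.291442)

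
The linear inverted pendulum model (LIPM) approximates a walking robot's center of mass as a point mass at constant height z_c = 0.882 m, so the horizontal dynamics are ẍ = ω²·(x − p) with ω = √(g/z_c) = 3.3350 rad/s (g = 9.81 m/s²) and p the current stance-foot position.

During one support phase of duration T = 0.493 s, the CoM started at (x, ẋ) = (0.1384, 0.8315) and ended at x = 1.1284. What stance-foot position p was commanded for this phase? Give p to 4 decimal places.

ωT = 3.3350·0.493 = 1.644155; cosh(ωT) = 2.684905, sinh(ωT) = 2.491729
x(T) = p + (x₀−p)·cosh(ωT) + (ẋ₀/ω)·sinh(ωT) ⇒ p·(1 − cosh) = x(T) − x₀·cosh − (ẋ₀/ω)·sinh
numerator   = 1.1284 − (0.1384)·2.684905 − (0.8315/3.3350)·2.491729 = 0.135558
denominator = 1 − 2.684905 = -1.684905
p = 0.135558 / -1.684905 = -0.0805

p = -0.0805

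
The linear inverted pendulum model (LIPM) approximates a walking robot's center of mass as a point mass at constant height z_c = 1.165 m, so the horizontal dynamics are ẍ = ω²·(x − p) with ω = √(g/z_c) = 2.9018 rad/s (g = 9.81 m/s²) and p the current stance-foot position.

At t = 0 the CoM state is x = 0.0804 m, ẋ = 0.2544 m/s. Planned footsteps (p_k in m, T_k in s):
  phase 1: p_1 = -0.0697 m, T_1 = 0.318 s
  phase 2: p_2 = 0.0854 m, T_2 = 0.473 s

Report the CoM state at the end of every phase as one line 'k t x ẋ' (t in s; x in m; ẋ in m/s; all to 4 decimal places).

phase 1: p=-0.0697, T=0.318, ωT=0.922772, cosh=1.456836, sinh=1.059421; start (x,ẋ)=(0.080400, 0.254400) → end (x,ẋ)=(0.241850, 0.832061)
phase 2: p=0.0854, T=0.473, ωT=1.372551, cosh=2.099432, sinh=1.845972; start (x,ẋ)=(0.241850, 0.832061) → end (x,ẋ)=(0.943170, 2.584902)

1 0.3180 0.2419 0.8321
2 0.7910 0.9432 2.5849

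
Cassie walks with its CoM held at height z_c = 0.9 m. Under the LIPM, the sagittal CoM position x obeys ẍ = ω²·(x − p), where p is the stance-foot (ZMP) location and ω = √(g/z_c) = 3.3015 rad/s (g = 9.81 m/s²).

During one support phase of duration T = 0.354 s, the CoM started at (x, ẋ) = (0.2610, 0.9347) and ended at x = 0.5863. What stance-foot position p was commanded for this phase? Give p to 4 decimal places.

p = 0.3738

ωT = 3.3015·0.354 = 1.168731; cosh(ωT) = 1.764334, sinh(ωT) = 1.453573
x(T) = p + (x₀−p)·cosh(ωT) + (ẋ₀/ω)·sinh(ωT) ⇒ p·(1 − cosh) = x(T) − x₀·cosh − (ẋ₀/ω)·sinh
numerator   = 0.5863 − (0.2610)·1.764334 − (0.9347/3.3015)·1.453573 = -0.285718
denominator = 1 − 1.764334 = -0.764334
p = -0.285718 / -0.764334 = 0.3738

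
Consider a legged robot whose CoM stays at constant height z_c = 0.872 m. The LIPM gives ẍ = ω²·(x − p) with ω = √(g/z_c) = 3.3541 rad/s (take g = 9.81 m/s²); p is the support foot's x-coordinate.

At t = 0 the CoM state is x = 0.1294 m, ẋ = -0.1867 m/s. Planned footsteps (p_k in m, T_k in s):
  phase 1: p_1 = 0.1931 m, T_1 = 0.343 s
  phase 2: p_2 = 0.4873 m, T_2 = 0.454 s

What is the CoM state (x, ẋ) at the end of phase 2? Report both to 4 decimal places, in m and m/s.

phase 1: p=0.1931, T=0.343, ωT=1.150456, cosh=1.738063, sinh=1.421571; start (x,ẋ)=(0.129400, -0.186700) → end (x,ẋ)=(0.003256, -0.628224)
phase 2: p=0.4873, T=0.454, ωT=1.522761, cosh=2.401489, sinh=2.183380; start (x,ẋ)=(0.003256, -0.628224) → end (x,ẋ)=(-1.084073, -5.053458)

x = -1.0841, ẋ = -5.0535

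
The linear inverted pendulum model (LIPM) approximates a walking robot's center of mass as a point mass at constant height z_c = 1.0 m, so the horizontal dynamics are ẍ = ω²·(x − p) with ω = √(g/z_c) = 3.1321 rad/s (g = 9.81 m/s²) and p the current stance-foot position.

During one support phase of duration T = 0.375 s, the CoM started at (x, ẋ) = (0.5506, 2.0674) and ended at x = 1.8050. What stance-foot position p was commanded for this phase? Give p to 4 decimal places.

p = 0.1777

ωT = 3.1321·0.375 = 1.174538; cosh(ωT) = 1.772804, sinh(ωT) = 1.463842
x(T) = p + (x₀−p)·cosh(ωT) + (ẋ₀/ω)·sinh(ωT) ⇒ p·(1 − cosh) = x(T) − x₀·cosh − (ẋ₀/ω)·sinh
numerator   = 1.8050 − (0.5506)·1.772804 − (2.0674/3.1321)·1.463842 = -0.137341
denominator = 1 − 1.772804 = -0.772804
p = -0.137341 / -0.772804 = 0.1777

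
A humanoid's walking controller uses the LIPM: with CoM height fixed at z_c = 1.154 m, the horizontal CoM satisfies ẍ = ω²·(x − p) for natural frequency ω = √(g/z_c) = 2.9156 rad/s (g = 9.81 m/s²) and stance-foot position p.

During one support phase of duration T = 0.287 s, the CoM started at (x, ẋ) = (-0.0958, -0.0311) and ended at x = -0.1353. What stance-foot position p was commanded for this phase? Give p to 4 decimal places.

p = -0.0163

ωT = 2.9156·0.287 = 0.836777; cosh(ωT) = 1.371009, sinh(ωT) = 0.937905
x(T) = p + (x₀−p)·cosh(ωT) + (ẋ₀/ω)·sinh(ωT) ⇒ p·(1 − cosh) = x(T) − x₀·cosh − (ẋ₀/ω)·sinh
numerator   = -0.1353 − (-0.0958)·1.371009 − (-0.0311/2.9156)·0.937905 = 0.006047
denominator = 1 − 1.371009 = -0.371009
p = 0.006047 / -0.371009 = -0.0163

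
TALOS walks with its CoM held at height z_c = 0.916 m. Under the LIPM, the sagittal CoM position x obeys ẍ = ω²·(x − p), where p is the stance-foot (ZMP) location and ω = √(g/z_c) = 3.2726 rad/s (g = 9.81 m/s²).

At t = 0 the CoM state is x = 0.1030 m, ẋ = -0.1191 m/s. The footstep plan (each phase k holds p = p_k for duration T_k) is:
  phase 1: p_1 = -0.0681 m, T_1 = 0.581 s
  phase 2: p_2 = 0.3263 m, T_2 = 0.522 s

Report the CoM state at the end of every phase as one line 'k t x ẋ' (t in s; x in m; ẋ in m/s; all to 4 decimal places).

phase 1: p=-0.0681, T=0.581, ωT=1.901381, cosh=3.422247, sinh=3.272885; start (x,ẋ)=(0.103000, -0.119100) → end (x,ẋ)=(0.398336, 1.425035)
phase 2: p=0.3263, T=0.522, ωT=1.708297, cosh=2.850364, sinh=2.669190; start (x,ẋ)=(0.398336, 1.425035) → end (x,ẋ)=(1.693913, 4.691119)

1 0.5810 0.3983 1.4250
2 1.1030 1.6939 4.6911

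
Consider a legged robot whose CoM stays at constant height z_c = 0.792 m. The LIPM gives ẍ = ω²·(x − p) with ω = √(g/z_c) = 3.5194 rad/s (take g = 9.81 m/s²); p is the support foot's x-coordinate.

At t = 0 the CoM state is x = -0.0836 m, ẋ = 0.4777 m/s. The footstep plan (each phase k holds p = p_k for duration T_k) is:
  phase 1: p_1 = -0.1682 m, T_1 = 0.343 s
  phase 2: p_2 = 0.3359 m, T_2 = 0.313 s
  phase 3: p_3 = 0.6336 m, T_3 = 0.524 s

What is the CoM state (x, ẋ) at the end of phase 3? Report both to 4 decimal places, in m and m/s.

x = 1.8686, ẋ = 4.6084

phase 1: p=-0.1682, T=0.343, ωT=1.207154, cosh=1.821501, sinh=1.522454; start (x,ẋ)=(-0.083600, 0.477700) → end (x,ẋ)=(0.192547, 1.323428)
phase 2: p=0.3359, T=0.313, ωT=1.101572, cosh=1.670621, sinh=1.338272; start (x,ẋ)=(0.192547, 1.323428) → end (x,ẋ)=(0.599652, 1.535765)
phase 3: p=0.6336, T=0.524, ωT=1.844166, cosh=3.240490, sinh=3.082332; start (x,ẋ)=(0.599652, 1.535765) → end (x,ẋ)=(1.868635, 4.608369)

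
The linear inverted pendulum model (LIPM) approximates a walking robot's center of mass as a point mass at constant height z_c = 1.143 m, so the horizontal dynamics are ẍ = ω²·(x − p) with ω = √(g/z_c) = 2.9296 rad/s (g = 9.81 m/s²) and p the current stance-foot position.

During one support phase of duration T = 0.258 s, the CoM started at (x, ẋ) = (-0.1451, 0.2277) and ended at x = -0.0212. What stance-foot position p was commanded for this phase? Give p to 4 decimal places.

ωT = 2.9296·0.258 = 0.755837; cosh(ωT) = 1.299505, sinh(ωT) = 0.829888
x(T) = p + (x₀−p)·cosh(ωT) + (ẋ₀/ω)·sinh(ωT) ⇒ p·(1 − cosh) = x(T) − x₀·cosh − (ẋ₀/ω)·sinh
numerator   = -0.0212 − (-0.1451)·1.299505 − (0.2277/2.9296)·0.829888 = 0.102856
denominator = 1 − 1.299505 = -0.299505
p = 0.102856 / -0.299505 = -0.3434

p = -0.3434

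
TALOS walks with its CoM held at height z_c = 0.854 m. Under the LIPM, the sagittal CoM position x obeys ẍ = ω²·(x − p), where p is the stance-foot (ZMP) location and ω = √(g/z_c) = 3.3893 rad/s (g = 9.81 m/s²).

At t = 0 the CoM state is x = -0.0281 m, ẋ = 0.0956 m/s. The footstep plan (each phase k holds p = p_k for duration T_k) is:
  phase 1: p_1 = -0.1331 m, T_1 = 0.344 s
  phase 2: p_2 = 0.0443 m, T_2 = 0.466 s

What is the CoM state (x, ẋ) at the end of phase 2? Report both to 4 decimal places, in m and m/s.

x = 0.6351, ẋ = 2.1096

phase 1: p=-0.1331, T=0.344, ωT=1.165919, cosh=1.760254, sinh=1.448618; start (x,ẋ)=(-0.028100, 0.095600) → end (x,ẋ)=(0.092587, 0.683809)
phase 2: p=0.0443, T=0.466, ωT=1.579414, cosh=2.529103, sinh=2.323007; start (x,ẋ)=(0.092587, 0.683809) → end (x,ẋ)=(0.635102, 2.109605)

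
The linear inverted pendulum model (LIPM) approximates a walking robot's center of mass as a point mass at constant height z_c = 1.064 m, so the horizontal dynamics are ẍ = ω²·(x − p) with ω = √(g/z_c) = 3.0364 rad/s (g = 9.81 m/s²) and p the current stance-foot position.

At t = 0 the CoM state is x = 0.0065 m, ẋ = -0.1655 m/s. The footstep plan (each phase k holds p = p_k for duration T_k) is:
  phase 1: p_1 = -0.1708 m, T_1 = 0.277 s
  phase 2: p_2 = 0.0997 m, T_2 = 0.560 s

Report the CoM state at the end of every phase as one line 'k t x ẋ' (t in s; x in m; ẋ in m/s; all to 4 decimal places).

phase 1: p=-0.1708, T=0.277, ωT=0.841083, cosh=1.375060, sinh=0.943817; start (x,ẋ)=(0.006500, -0.165500) → end (x,ẋ)=(0.021555, 0.280535)
phase 2: p=0.0997, T=0.560, ωT=1.700384, cosh=2.829332, sinh=2.646718; start (x,ẋ)=(0.021555, 0.280535) → end (x,ẋ)=(0.123134, 0.165715)

1 0.2770 0.0216 0.2805
2 0.8370 0.1231 0.1657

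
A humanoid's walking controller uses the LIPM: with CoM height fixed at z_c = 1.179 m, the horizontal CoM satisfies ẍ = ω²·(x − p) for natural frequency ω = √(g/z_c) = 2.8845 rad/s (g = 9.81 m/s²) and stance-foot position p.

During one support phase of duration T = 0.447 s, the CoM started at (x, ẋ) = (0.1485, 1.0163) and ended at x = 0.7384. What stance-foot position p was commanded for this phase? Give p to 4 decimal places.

ωT = 2.8845·0.447 = 1.289372; cosh(ωT) = 1.952974, sinh(ωT) = 1.677530
x(T) = p + (x₀−p)·cosh(ωT) + (ẋ₀/ω)·sinh(ωT) ⇒ p·(1 − cosh) = x(T) − x₀·cosh − (ẋ₀/ω)·sinh
numerator   = 0.7384 − (0.1485)·1.952974 − (1.0163/2.8845)·1.677530 = -0.142663
denominator = 1 − 1.952974 = -0.952974
p = -0.142663 / -0.952974 = 0.1497

p = 0.1497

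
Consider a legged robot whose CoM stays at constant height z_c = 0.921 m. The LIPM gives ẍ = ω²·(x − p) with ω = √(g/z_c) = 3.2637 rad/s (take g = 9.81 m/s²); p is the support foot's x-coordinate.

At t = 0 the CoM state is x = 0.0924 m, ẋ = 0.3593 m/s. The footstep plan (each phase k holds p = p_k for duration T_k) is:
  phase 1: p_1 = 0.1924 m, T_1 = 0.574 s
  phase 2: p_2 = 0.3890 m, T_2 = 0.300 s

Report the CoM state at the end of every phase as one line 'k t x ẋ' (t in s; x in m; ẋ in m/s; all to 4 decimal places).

phase 1: p=0.1924, T=0.574, ωT=1.873364, cosh=3.331882, sinh=3.178276; start (x,ẋ)=(0.092400, 0.359300) → end (x,ẋ)=(0.209107, 0.159851)
phase 2: p=0.3890, T=0.300, ωT=0.979110, cosh=1.518866, sinh=1.143220; start (x,ẋ)=(0.209107, 0.159851) → end (x,ẋ)=(0.171761, -0.428409)

1 0.5740 0.2091 0.1599
2 0.8740 0.1718 -0.4284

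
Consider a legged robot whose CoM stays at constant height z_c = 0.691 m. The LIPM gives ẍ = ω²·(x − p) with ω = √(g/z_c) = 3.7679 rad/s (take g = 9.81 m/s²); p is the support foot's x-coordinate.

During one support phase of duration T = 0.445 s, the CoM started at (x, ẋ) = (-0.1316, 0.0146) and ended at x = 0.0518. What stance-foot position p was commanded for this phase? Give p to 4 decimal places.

p = -0.2297

ωT = 3.7679·0.445 = 1.676716; cosh(ωT) = 2.767474, sinh(ωT) = 2.580487
x(T) = p + (x₀−p)·cosh(ωT) + (ẋ₀/ω)·sinh(ωT) ⇒ p·(1 − cosh) = x(T) − x₀·cosh − (ẋ₀/ω)·sinh
numerator   = 0.0518 − (-0.1316)·2.767474 − (0.0146/3.7679)·2.580487 = 0.406001
denominator = 1 − 2.767474 = -1.767474
p = 0.406001 / -1.767474 = -0.2297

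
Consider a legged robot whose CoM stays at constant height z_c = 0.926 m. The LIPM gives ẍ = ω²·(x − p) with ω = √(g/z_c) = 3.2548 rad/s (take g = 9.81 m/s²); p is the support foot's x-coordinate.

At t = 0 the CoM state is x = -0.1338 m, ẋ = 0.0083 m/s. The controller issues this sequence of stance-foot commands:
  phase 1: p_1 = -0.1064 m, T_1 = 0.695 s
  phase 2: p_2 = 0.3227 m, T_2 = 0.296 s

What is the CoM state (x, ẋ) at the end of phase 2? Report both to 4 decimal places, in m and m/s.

x = -0.6347, ẋ = -2.5794

phase 1: p=-0.1064, T=0.695, ωT=2.262086, cosh=4.853617, sinh=4.749484; start (x,ẋ)=(-0.133800, 0.008300) → end (x,ẋ)=(-0.227278, -0.383281)
phase 2: p=0.3227, T=0.296, ωT=0.963421, cosh=1.501116, sinh=1.119530; start (x,ẋ)=(-0.227278, -0.383281) → end (x,ẋ)=(-0.634714, -2.579383)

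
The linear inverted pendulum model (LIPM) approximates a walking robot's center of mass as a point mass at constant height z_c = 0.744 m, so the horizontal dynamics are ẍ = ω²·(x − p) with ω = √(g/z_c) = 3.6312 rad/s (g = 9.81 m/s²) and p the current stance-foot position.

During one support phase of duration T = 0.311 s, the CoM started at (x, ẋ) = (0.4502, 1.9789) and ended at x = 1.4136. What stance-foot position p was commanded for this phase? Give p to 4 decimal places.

p = 0.1558

ωT = 3.6312·0.311 = 1.129303; cosh(ωT) = 1.708379, sinh(ωT) = 1.385121
x(T) = p + (x₀−p)·cosh(ωT) + (ẋ₀/ω)·sinh(ωT) ⇒ p·(1 − cosh) = x(T) − x₀·cosh − (ẋ₀/ω)·sinh
numerator   = 1.4136 − (0.4502)·1.708379 − (1.9789/3.6312)·1.385121 = -0.110364
denominator = 1 − 1.708379 = -0.708379
p = -0.110364 / -0.708379 = 0.1558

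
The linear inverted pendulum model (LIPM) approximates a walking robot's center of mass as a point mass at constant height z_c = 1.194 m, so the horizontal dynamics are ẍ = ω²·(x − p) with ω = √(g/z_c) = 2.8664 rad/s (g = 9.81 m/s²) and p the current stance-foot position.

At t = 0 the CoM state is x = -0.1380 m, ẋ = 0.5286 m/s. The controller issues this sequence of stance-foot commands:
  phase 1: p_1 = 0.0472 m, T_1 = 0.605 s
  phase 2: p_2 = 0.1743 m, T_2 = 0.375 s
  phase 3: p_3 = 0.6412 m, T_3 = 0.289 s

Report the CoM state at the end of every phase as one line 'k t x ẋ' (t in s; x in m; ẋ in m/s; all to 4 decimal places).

phase 1: p=0.0472, T=0.605, ωT=1.734172, cosh=2.920391, sinh=2.743845; start (x,ẋ)=(-0.138000, 0.528600) → end (x,ẋ)=(0.012343, 0.087129)
phase 2: p=0.1743, T=0.375, ωT=1.074900, cosh=1.635516, sinh=1.294184; start (x,ẋ)=(0.012343, 0.087129) → end (x,ẋ)=(-0.051245, -0.458304)
phase 3: p=0.6412, T=0.289, ωT=0.828390, cosh=1.363190, sinh=0.926438; start (x,ẋ)=(-0.051245, -0.458304) → end (x,ẋ)=(-0.450861, -2.463572)

1 0.6050 0.0123 0.0871
2 0.9800 -0.0512 -0.4583
3 1.2690 -0.4509 -2.4636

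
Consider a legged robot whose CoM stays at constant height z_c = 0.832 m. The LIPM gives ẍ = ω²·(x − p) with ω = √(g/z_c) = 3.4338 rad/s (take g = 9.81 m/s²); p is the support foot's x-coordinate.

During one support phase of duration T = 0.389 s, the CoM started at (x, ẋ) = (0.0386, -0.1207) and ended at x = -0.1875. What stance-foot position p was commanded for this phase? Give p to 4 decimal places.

p = 0.1973

ωT = 3.4338·0.389 = 1.335748; cosh(ωT) = 2.032901, sinh(ωT) = 1.769939
x(T) = p + (x₀−p)·cosh(ωT) + (ẋ₀/ω)·sinh(ωT) ⇒ p·(1 − cosh) = x(T) − x₀·cosh − (ẋ₀/ω)·sinh
numerator   = -0.1875 − (0.0386)·2.032901 − (-0.1207/3.4338)·1.769939 = -0.203756
denominator = 1 − 2.032901 = -1.032901
p = -0.203756 / -1.032901 = 0.1973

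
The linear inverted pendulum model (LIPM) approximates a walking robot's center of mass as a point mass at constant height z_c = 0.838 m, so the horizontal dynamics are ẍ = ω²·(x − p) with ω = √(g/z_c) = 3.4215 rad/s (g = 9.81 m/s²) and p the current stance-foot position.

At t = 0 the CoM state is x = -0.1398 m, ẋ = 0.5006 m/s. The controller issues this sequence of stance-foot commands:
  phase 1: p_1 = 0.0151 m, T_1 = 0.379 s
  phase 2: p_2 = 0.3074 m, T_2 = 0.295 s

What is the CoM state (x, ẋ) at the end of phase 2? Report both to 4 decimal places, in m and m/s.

phase 1: p=0.0151, T=0.379, ωT=1.296749, cosh=1.965402, sinh=1.691983; start (x,ẋ)=(-0.139800, 0.500600) → end (x,ẋ)=(-0.041787, 0.087146)
phase 2: p=0.3074, T=0.295, ωT=1.009343, cosh=1.554127, sinh=1.189669; start (x,ẋ)=(-0.041787, 0.087146) → end (x,ẋ)=(-0.204980, -1.285912)

x = -0.2050, ẋ = -1.2859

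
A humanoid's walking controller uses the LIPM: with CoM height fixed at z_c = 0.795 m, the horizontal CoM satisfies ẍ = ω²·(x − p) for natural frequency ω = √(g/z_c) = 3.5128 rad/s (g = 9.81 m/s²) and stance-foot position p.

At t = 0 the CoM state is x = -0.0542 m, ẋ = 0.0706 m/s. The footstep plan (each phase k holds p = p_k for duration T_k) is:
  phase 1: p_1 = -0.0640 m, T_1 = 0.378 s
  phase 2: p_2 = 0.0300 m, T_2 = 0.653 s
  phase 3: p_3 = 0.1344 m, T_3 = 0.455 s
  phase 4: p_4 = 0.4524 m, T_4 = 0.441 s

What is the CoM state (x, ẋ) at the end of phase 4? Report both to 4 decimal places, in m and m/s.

phase 1: p=-0.0640, T=0.378, ωT=1.327838, cosh=2.018964, sinh=1.753915; start (x,ẋ)=(-0.054200, 0.070600) → end (x,ẋ)=(-0.008964, 0.202918)
phase 2: p=0.0300, T=0.653, ωT=2.293858, cosh=5.006995, sinh=4.906118; start (x,ẋ)=(-0.008964, 0.202918) → end (x,ẋ)=(0.118311, 0.344495)
phase 3: p=0.1344, T=0.455, ωT=1.598324, cosh=2.573487, sinh=2.371251; start (x,ẋ)=(0.118311, 0.344495) → end (x,ẋ)=(0.325539, 0.752533)
phase 4: p=0.4524, T=0.441, ωT=1.549145, cosh=2.459936, sinh=2.247507; start (x,ẋ)=(0.325539, 0.752533) → end (x,ẋ)=(0.621805, 0.849611)

x = 0.6218, ẋ = 0.8496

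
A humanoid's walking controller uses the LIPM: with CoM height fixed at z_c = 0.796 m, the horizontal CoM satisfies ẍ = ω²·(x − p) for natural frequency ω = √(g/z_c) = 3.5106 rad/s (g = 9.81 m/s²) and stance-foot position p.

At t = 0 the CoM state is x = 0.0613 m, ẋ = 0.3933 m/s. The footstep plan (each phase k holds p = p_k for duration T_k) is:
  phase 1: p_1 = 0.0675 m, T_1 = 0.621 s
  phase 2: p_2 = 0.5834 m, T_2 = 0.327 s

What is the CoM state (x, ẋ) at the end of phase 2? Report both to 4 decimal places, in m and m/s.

phase 1: p=0.0675, T=0.621, ωT=2.180083, cosh=4.480035, sinh=4.367002; start (x,ẋ)=(0.061300, 0.393300) → end (x,ẋ)=(0.528968, 1.666947)
phase 2: p=0.5834, T=0.327, ωT=1.147966, cosh=1.734529, sinh=1.417247; start (x,ẋ)=(0.528968, 1.666947) → end (x,ẋ)=(1.161942, 2.620549)

x = 1.1619, ẋ = 2.6205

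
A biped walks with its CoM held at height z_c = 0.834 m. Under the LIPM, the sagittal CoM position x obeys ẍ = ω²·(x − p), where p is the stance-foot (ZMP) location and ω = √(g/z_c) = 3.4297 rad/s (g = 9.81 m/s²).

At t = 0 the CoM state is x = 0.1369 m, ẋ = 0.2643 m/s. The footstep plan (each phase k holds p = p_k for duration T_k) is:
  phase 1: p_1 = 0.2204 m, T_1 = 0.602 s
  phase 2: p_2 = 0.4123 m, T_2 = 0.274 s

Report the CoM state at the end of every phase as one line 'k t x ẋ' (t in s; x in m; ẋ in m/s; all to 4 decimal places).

1 0.6020 0.1848 -0.0521
2 0.8760 0.0603 -0.9227

phase 1: p=0.2204, T=0.602, ωT=2.064679, cosh=4.004815, sinh=3.877956; start (x,ẋ)=(0.136900, 0.264300) → end (x,ẋ)=(0.184842, -0.052096)
phase 2: p=0.4123, T=0.274, ωT=0.939738, cosh=1.475020, sinh=1.084290; start (x,ẋ)=(0.184842, -0.052096) → end (x,ẋ)=(0.060324, -0.922713)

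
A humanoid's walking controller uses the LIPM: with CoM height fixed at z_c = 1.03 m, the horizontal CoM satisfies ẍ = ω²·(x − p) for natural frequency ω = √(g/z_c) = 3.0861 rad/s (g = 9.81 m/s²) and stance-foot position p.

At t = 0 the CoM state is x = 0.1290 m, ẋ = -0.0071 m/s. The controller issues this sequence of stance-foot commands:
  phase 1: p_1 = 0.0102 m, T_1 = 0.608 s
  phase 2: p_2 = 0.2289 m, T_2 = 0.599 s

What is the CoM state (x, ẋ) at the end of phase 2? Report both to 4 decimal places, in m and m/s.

x = 1.9342, ẋ = 5.3599

phase 1: p=0.0102, T=0.608, ωT=1.876349, cosh=3.341384, sinh=3.188236; start (x,ẋ)=(0.129000, -0.007100) → end (x,ẋ)=(0.399821, 1.145175)
phase 2: p=0.2289, T=0.599, ωT=1.848574, cosh=3.254109, sinh=3.096647; start (x,ẋ)=(0.399821, 1.145175) → end (x,ẋ)=(1.934186, 5.359946)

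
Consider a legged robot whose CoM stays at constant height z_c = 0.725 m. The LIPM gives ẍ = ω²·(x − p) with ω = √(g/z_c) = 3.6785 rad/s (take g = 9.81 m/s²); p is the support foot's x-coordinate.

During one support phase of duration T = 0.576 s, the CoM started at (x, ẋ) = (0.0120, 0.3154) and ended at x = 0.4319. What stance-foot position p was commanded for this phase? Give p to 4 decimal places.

p = -0.0092

ωT = 3.6785·0.576 = 2.118816; cosh(ωT) = 4.220727, sinh(ωT) = 4.100553
x(T) = p + (x₀−p)·cosh(ωT) + (ẋ₀/ω)·sinh(ωT) ⇒ p·(1 − cosh) = x(T) − x₀·cosh − (ẋ₀/ω)·sinh
numerator   = 0.4319 − (0.0120)·4.220727 − (0.3154/3.6785)·4.100553 = 0.029664
denominator = 1 − 4.220727 = -3.220727
p = 0.029664 / -3.220727 = -0.0092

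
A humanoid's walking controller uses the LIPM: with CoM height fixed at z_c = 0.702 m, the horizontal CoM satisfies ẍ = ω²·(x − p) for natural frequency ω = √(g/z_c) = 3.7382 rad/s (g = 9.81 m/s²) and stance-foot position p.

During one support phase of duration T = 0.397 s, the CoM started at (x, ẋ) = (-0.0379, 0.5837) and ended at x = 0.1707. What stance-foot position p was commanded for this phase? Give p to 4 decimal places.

p = 0.0516

ωT = 3.7382·0.397 = 1.484065; cosh(ωT) = 2.318778, sinh(ωT) = 2.092063
x(T) = p + (x₀−p)·cosh(ωT) + (ẋ₀/ω)·sinh(ωT) ⇒ p·(1 − cosh) = x(T) − x₀·cosh − (ẋ₀/ω)·sinh
numerator   = 0.1707 − (-0.0379)·2.318778 − (0.5837/3.7382)·2.092063 = -0.068083
denominator = 1 − 2.318778 = -1.318778
p = -0.068083 / -1.318778 = 0.0516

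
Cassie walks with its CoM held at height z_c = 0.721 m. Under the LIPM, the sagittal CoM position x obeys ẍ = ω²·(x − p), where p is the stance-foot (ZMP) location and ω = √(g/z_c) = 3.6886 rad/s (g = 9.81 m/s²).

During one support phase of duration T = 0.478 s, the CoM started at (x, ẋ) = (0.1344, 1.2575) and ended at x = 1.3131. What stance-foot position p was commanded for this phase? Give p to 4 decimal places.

ωT = 3.6886·0.478 = 1.763151; cosh(ωT) = 3.001142, sinh(ωT) = 2.829638
x(T) = p + (x₀−p)·cosh(ωT) + (ẋ₀/ω)·sinh(ωT) ⇒ p·(1 − cosh) = x(T) − x₀·cosh − (ẋ₀/ω)·sinh
numerator   = 1.3131 − (0.1344)·3.001142 − (1.2575/3.6886)·2.829638 = -0.054920
denominator = 1 − 3.001142 = -2.001142
p = -0.054920 / -2.001142 = 0.0274

p = 0.0274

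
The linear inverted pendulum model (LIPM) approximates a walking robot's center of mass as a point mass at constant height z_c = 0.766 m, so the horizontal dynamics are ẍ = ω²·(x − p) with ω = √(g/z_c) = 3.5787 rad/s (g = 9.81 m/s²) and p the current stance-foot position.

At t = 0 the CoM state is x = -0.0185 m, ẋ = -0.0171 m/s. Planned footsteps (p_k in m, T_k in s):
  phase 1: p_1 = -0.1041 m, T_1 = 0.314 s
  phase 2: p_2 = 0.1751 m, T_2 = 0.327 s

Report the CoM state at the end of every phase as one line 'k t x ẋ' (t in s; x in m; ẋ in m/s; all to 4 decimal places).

phase 1: p=-0.1041, T=0.314, ωT=1.123712, cosh=1.700661, sinh=1.375590; start (x,ẋ)=(-0.018500, -0.017100) → end (x,ẋ)=(0.034904, 0.392313)
phase 2: p=0.1751, T=0.327, ωT=1.170235, cosh=1.766522, sinh=1.456228; start (x,ẋ)=(0.034904, 0.392313) → end (x,ẋ)=(0.087078, -0.037591)

1 0.3140 0.0349 0.3923
2 0.6410 0.0871 -0.0376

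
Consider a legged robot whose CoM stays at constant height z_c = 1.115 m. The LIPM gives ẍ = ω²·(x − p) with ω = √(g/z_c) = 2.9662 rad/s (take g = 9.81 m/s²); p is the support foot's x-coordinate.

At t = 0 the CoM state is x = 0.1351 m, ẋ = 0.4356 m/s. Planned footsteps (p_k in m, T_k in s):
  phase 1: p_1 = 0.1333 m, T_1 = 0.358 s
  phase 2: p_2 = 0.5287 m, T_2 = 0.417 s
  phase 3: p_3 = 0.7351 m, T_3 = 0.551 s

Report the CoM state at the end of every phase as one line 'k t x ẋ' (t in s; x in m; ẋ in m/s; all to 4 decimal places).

1 0.3580 0.3232 0.7120
2 0.7750 0.5234 0.3680
3 1.3260 0.4778 -0.5688

phase 1: p=0.1333, T=0.358, ωT=1.061900, cosh=1.618829, sinh=1.273030; start (x,ẋ)=(0.135100, 0.435600) → end (x,ẋ)=(0.323164, 0.711959)
phase 2: p=0.5287, T=0.417, ωT=1.236905, cosh=1.867609, sinh=1.577328; start (x,ẋ)=(0.323164, 0.711959) → end (x,ẋ)=(0.523436, 0.368026)
phase 3: p=0.7351, T=0.551, ωT=1.634376, cosh=2.660667, sinh=2.465593; start (x,ẋ)=(0.523436, 0.368026) → end (x,ẋ)=(0.477846, -0.568798)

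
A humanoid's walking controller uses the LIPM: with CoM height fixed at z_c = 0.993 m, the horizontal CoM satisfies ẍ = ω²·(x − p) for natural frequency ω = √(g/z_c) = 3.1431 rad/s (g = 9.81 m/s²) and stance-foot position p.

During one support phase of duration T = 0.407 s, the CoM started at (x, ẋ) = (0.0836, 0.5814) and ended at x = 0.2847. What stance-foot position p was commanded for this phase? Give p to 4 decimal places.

ωT = 3.1431·0.407 = 1.279242; cosh(ωT) = 1.936081, sinh(ωT) = 1.657833
x(T) = p + (x₀−p)·cosh(ωT) + (ẋ₀/ω)·sinh(ωT) ⇒ p·(1 − cosh) = x(T) − x₀·cosh − (ẋ₀/ω)·sinh
numerator   = 0.2847 − (0.0836)·1.936081 − (0.5814/3.1431)·1.657833 = -0.183817
denominator = 1 − 1.936081 = -0.936081
p = -0.183817 / -0.936081 = 0.1964

p = 0.1964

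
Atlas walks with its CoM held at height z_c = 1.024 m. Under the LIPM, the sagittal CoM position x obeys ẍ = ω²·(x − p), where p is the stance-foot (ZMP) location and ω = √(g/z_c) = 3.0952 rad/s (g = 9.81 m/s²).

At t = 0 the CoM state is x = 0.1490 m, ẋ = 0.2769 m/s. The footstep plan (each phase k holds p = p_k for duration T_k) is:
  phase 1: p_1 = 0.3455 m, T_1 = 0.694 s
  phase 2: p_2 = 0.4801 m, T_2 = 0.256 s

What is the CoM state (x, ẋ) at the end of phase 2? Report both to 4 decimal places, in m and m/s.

x = -0.7194, ẋ = -3.4772

phase 1: p=0.3455, T=0.694, ωT=2.148069, cosh=4.342502, sinh=4.225793; start (x,ẋ)=(0.149000, 0.276900) → end (x,ẋ)=(-0.129758, -1.367717)
phase 2: p=0.4801, T=0.256, ωT=0.792371, cosh=1.330699, sinh=0.877929; start (x,ẋ)=(-0.129758, -1.367717) → end (x,ẋ)=(-0.719379, -3.477225)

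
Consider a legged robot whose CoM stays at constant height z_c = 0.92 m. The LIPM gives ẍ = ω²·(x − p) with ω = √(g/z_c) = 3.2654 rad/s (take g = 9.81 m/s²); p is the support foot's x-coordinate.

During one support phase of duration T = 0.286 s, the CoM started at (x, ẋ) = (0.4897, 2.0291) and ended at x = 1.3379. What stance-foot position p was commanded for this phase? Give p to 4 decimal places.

p = 0.1062

ωT = 3.2654·0.286 = 0.933904; cosh(ωT) = 1.468720, sinh(ωT) = 1.075704
x(T) = p + (x₀−p)·cosh(ωT) + (ẋ₀/ω)·sinh(ωT) ⇒ p·(1 − cosh) = x(T) − x₀·cosh − (ẋ₀/ω)·sinh
numerator   = 1.3379 − (0.4897)·1.468720 − (2.0291/3.2654)·1.075704 = -0.049768
denominator = 1 − 1.468720 = -0.468720
p = -0.049768 / -0.468720 = 0.1062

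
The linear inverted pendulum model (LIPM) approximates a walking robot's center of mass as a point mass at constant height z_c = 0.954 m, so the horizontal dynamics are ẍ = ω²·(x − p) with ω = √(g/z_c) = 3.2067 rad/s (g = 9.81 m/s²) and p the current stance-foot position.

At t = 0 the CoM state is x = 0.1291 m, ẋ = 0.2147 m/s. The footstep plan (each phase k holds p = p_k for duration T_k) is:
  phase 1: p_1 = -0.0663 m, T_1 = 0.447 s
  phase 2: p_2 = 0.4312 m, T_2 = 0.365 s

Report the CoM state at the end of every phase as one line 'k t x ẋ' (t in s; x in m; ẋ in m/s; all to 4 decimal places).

1 0.4470 0.4990 1.7146
2 0.8120 1.3299 3.3462

phase 1: p=-0.0663, T=0.447, ωT=1.433395, cosh=2.215704, sinh=1.977206; start (x,ẋ)=(0.129100, 0.214700) → end (x,ẋ)=(0.499029, 1.714607)
phase 2: p=0.4312, T=0.365, ωT=1.170446, cosh=1.766829, sinh=1.456600; start (x,ẋ)=(0.499029, 1.714607) → end (x,ẋ)=(1.329880, 3.346241)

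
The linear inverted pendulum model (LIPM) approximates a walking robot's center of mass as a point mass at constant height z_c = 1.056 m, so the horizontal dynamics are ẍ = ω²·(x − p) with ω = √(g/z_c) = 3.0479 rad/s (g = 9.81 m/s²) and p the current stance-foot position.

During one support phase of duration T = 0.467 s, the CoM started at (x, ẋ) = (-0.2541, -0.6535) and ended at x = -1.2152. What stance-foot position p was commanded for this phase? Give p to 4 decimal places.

ωT = 3.0479·0.467 = 1.423369; cosh(ωT) = 2.195992, sinh(ωT) = 1.955091
x(T) = p + (x₀−p)·cosh(ωT) + (ẋ₀/ω)·sinh(ωT) ⇒ p·(1 − cosh) = x(T) − x₀·cosh − (ẋ₀/ω)·sinh
numerator   = -1.2152 − (-0.2541)·2.195992 − (-0.6535/3.0479)·1.955091 = -0.238007
denominator = 1 − 2.195992 = -1.195992
p = -0.238007 / -1.195992 = 0.1990

p = 0.1990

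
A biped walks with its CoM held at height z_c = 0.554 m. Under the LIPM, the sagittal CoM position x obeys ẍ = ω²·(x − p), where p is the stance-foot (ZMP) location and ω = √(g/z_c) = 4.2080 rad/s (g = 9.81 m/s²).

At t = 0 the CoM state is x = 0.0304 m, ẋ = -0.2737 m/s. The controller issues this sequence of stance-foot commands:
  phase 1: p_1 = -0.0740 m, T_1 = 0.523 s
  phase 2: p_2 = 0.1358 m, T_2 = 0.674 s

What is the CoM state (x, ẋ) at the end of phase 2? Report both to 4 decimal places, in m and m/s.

phase 1: p=-0.0740, T=0.523, ωT=2.200784, cosh=4.571404, sinh=4.460688; start (x,ẋ)=(0.030400, -0.273700) → end (x,ẋ)=(0.113119, 0.708455)
phase 2: p=0.1358, T=0.674, ωT=2.836192, cosh=8.554681, sinh=8.496032; start (x,ẋ)=(0.113119, 0.708455) → end (x,ẋ)=(1.372155, 5.249731)

x = 1.3722, ẋ = 5.2497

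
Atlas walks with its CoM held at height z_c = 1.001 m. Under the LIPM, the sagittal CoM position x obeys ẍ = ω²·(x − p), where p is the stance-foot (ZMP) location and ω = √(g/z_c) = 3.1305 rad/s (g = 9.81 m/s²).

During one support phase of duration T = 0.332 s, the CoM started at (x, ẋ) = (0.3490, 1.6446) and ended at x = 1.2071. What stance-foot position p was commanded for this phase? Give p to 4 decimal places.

ωT = 3.1305·0.332 = 1.039326; cosh(ωT) = 1.590502, sinh(ωT) = 1.236809
x(T) = p + (x₀−p)·cosh(ωT) + (ẋ₀/ω)·sinh(ωT) ⇒ p·(1 − cosh) = x(T) − x₀·cosh − (ẋ₀/ω)·sinh
numerator   = 1.2071 − (0.3490)·1.590502 − (1.6446/3.1305)·1.236809 = 0.002261
denominator = 1 − 1.590502 = -0.590502
p = 0.002261 / -0.590502 = -0.0038

p = -0.0038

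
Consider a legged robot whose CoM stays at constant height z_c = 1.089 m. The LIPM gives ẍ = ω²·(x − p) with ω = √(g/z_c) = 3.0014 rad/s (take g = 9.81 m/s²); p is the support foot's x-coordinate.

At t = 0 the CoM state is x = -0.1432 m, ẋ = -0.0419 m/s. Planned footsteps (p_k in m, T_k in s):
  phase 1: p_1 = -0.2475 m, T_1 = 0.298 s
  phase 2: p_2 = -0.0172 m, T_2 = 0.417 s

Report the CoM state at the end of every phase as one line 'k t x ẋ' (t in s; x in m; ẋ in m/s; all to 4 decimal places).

phase 1: p=-0.2475, T=0.298, ωT=0.894417, cosh=1.427378, sinh=1.018532; start (x,ẋ)=(-0.143200, -0.041900) → end (x,ẋ)=(-0.112843, 0.259040)
phase 2: p=-0.0172, T=0.417, ωT=1.251584, cosh=1.890963, sinh=1.604912; start (x,ẋ)=(-0.112843, 0.259040) → end (x,ẋ)=(-0.059544, 0.029123)

1 0.2980 -0.1128 0.2590
2 0.7150 -0.0595 0.0291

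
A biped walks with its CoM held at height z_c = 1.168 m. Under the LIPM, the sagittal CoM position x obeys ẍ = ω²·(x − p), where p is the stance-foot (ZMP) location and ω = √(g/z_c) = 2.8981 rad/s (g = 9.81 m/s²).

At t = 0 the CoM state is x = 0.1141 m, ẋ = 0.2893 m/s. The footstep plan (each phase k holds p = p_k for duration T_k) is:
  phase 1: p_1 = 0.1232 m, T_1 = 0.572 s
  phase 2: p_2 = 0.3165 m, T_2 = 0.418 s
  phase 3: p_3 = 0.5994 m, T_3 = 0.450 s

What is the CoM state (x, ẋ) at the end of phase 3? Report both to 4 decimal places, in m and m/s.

x = 1.7805, ẋ = 3.6956

phase 1: p=0.1232, T=0.572, ωT=1.657713, cosh=2.718936, sinh=2.528362; start (x,ẋ)=(0.114100, 0.289300) → end (x,ẋ)=(0.350849, 0.719908)
phase 2: p=0.3165, T=0.418, ωT=1.211406, cosh=1.827990, sinh=1.530212; start (x,ẋ)=(0.350849, 0.719908) → end (x,ẋ)=(0.759405, 1.468313)
phase 3: p=0.5994, T=0.450, ωT=1.304145, cosh=1.977971, sinh=1.706566; start (x,ẋ)=(0.759405, 1.468313) → end (x,ẋ)=(1.780511, 3.695633)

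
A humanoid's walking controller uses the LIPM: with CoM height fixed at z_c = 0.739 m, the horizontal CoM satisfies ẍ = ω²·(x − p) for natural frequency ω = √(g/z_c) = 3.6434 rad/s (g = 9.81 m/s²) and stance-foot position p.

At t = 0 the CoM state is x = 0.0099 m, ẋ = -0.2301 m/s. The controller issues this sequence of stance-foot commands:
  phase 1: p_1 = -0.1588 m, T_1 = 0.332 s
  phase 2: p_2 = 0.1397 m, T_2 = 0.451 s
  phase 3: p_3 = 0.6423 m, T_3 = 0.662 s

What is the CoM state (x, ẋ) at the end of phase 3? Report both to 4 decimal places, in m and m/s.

x = -0.5903, ẋ = -4.3122

phase 1: p=-0.1588, T=0.332, ωT=1.209609, cosh=1.825243, sinh=1.526930; start (x,ẋ)=(0.009900, -0.230100) → end (x,ẋ)=(0.052685, 0.518526)
phase 2: p=0.1397, T=0.451, ωT=1.643173, cosh=2.682460, sinh=2.489095; start (x,ẋ)=(0.052685, 0.518526) → end (x,ẋ)=(0.260531, 0.601805)
phase 3: p=0.6423, T=0.662, ωT=2.411931, cosh=5.622561, sinh=5.532919; start (x,ẋ)=(0.260531, 0.601805) → end (x,ẋ)=(-0.590307, -4.312247)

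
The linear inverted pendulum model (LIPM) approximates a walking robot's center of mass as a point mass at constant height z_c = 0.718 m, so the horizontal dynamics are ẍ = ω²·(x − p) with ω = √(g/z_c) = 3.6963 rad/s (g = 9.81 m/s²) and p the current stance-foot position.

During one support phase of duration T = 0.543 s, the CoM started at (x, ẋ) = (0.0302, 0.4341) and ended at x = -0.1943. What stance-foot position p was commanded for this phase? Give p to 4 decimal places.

p = 0.2646

ωT = 3.6963·0.543 = 2.007091; cosh(ωT) = 3.788008, sinh(ωT) = 3.653629
x(T) = p + (x₀−p)·cosh(ωT) + (ẋ₀/ω)·sinh(ωT) ⇒ p·(1 − cosh) = x(T) − x₀·cosh − (ẋ₀/ω)·sinh
numerator   = -0.1943 − (0.0302)·3.788008 − (0.4341/3.6963)·3.653629 = -0.737787
denominator = 1 − 3.788008 = -2.788008
p = -0.737787 / -2.788008 = 0.2646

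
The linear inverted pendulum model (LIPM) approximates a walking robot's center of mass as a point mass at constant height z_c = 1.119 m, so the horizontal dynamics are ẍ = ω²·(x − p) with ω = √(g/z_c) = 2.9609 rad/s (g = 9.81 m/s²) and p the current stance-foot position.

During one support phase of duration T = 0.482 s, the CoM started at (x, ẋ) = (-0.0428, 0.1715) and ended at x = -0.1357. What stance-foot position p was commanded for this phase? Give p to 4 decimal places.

ωT = 2.9609·0.482 = 1.427154; cosh(ωT) = 2.203407, sinh(ωT) = 1.963416
x(T) = p + (x₀−p)·cosh(ωT) + (ẋ₀/ω)·sinh(ωT) ⇒ p·(1 − cosh) = x(T) − x₀·cosh − (ẋ₀/ω)·sinh
numerator   = -0.1357 − (-0.0428)·2.203407 − (0.1715/2.9609)·1.963416 = -0.155118
denominator = 1 − 2.203407 = -1.203407
p = -0.155118 / -1.203407 = 0.1289

p = 0.1289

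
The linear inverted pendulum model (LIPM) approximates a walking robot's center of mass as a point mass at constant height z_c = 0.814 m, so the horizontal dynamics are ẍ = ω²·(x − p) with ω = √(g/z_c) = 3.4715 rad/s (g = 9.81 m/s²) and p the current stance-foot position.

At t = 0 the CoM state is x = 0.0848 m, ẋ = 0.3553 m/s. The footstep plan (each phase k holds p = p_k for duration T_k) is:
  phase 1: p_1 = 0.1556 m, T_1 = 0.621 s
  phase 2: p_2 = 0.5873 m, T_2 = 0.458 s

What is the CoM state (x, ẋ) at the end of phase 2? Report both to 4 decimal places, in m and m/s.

phase 1: p=0.1556, T=0.621, ωT=2.155801, cosh=4.375309, sinh=4.259499; start (x,ẋ)=(0.084800, 0.355300) → end (x,ẋ)=(0.281778, 0.507638)
phase 2: p=0.5873, T=0.458, ωT=1.589947, cosh=2.553713, sinh=2.349776; start (x,ẋ)=(0.281778, 0.507638) → end (x,ẋ)=(0.150693, -1.195857)

x = 0.1507, ẋ = -1.1959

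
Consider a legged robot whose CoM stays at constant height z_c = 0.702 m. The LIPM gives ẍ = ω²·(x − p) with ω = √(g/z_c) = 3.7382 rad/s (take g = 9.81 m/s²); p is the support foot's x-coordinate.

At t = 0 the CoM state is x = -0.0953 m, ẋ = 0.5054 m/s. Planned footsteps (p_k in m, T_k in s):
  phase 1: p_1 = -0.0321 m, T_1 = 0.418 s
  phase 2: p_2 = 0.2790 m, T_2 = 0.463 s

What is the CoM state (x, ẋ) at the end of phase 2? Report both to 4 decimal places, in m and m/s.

x = 0.3392, ẋ = 0.4587

phase 1: p=-0.0321, T=0.418, ωT=1.562568, cosh=2.490326, sinh=2.280729; start (x,ẋ)=(-0.095300, 0.505400) → end (x,ẋ)=(0.118863, 0.719779)
phase 2: p=0.2790, T=0.463, ωT=1.730787, cosh=2.911119, sinh=2.733974; start (x,ẋ)=(0.118863, 0.719779) → end (x,ẋ)=(0.339241, 0.458741)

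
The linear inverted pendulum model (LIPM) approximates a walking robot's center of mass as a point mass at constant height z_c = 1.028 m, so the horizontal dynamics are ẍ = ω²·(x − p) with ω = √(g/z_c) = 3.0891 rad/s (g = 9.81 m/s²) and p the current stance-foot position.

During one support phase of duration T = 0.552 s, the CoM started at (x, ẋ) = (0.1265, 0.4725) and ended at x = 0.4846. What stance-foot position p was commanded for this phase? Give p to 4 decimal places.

ωT = 3.0891·0.552 = 1.705183; cosh(ωT) = 2.842066, sinh(ωT) = 2.660327
x(T) = p + (x₀−p)·cosh(ωT) + (ẋ₀/ω)·sinh(ωT) ⇒ p·(1 − cosh) = x(T) − x₀·cosh − (ẋ₀/ω)·sinh
numerator   = 0.4846 − (0.1265)·2.842066 − (0.4725/3.0891)·2.660327 = -0.281838
denominator = 1 − 2.842066 = -1.842066
p = -0.281838 / -1.842066 = 0.1530

p = 0.1530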